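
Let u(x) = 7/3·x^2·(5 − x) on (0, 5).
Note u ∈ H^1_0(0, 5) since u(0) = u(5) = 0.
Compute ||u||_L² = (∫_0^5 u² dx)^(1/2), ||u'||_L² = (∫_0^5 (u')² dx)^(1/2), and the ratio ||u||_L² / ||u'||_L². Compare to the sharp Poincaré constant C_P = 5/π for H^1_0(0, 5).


||u||_L² / ||u'||_L² = 5*sqrt(14)/14 < C_P = 5/π.

u(x) = 7/3·x^2·(5 − x), so u'(x) = 7*x*(10 - 3*x)/3.
u(x) = 7/3·x^2·(5 − x) vanishes at x = 0 and x = 5, so u ∈ H^1_0(0, 5). Differentiate via the product rule and integrate the resulting polynomials term by term.
  ∫_0^5 u² dx = ∫_0^5 (49*x^6/9 - 490*x^5/9 + 1225*x^4/9) dx. Term by term:
    ∫_0^5 49*x^6/9 dx = 546875/9;  ∫_0^5 -490*x^5/9 dx = -3828125/27;  ∫_0^5 1225*x^4/9 dx = 765625/9.
  Sum: 546875/9 − 3828125/27 + 765625/9 = 109375/27.
  ∫_0^5 (u')² dx = ∫_0^5 (49*x^4 - 980*x^3/3 + 4900*x^2/9) dx. Term by term:
    ∫_0^5 49*x^4 dx = 30625;  ∫_0^5 -980*x^3/3 dx = -153125/3;  ∫_0^5 4900*x^2/9 dx = 612500/27.
  Sum: 30625 − 153125/3 + 612500/27 = 61250/27.
∫_0^5 u² dx = 109375/27, so ||u||_L² = 125*sqrt(21)/9.
∫_0^5 (u')² dx = 61250/27, so ||u'||_L² = 175*sqrt(6)/9.
Ratio ||u||_L² / ||u'||_L² = 5*sqrt(14)/14.
Sharp Poincaré constant on H^1_0(0, 5) is C_P = L/π = 5/π, achieved by sin(π/5·x).
A polynomial bump cannot attain the sharp Poincaré constant (only the first sine eigenfunction does), so the ratio is strictly less than C_P, consistent with ||u||_L² ≤ C_P ||u'||_L².


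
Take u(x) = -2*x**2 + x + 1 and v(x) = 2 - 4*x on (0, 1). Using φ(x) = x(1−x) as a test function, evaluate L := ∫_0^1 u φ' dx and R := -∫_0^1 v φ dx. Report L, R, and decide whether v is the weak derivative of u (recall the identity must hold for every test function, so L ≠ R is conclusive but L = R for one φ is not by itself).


LHS = 1/6, RHS = 0. No, v is not the weak derivative of u.

u(x) = -2*x**2 + x + 1, classical derivative u'(x) = 1 - 4*x.
φ(x) = x(1−x), so φ'(x) = 1 - 2*x.
Note φ(0) = φ(1) = 0, so the boundary term u·φ vanishes.
LHS = ∫_0^1 u(x) φ'(x) dx = ∫_0^1 (4*x^3 - 4*x^2 - x + 1) dx. Term by term:
  ∫_0^1 4*x^3 dx = 1;  ∫_0^1 -4*x^2 dx = -4/3;  ∫_0^1 -x dx = -1/2;
  ∫_0^1 1 dx = 1.
Sum: 1 − 4/3 − 1/2 + 1 = 1/6.
So LHS = 1/6.
∫_0^1 v(x) φ(x) dx = ∫_0^1 (4*x^3 - 6*x^2 + 2*x) dx. Term by term:
  ∫_0^1 4*x^3 dx = 1;  ∫_0^1 -6*x^2 dx = -2;  ∫_0^1 2*x dx = 1.
Sum: 1 − 2 + 1 = 0.
So RHS = -∫_0^1 v(x) φ(x) dx = 0.
LHS − RHS = 1/6 ≠ 0, so the identity fails.
(For a valid weak derivative the identity must hold for EVERY test function, in particular this one. The failure shows v is NOT the weak derivative of u.)
Correct weak derivative would be u'(x) = 1 - 4*x.


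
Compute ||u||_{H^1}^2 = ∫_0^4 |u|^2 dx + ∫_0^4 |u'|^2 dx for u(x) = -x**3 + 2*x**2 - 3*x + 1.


||u||_{H^1}^2 = 65512/35

The H^1 norm (squared) on an interval (0, L) is
  ||u||_{H^1}^2 = ∫_0^L u(x)^2 dx + ∫_0^L u'(x)^2 dx.
Compute u'(x) = -3*x**2 + 4*x - 3.
Then u(x)^2 = x**6 - 4*x**5 + 10*x**4 - 14*x**3 + 13*x**2 - 6*x + 1 and u'(x)^2 = 9*x**4 - 24*x**3 + 34*x**2 - 24*x + 9.
Integrate each monomial from 0 to 4 using ∫_0^4 c·x^n dx = c·4^(n+1)/(n+1):
  ∫_0^4 u(x)^2 dx = ∫_0^4 (x^6 - 4*x^5 + 10*x^4 - 14*x^3 + 13*x^2 - 6*x + 1) dx. Term by term:
    ∫_0^4 x^6 dx = 16384/7;  ∫_0^4 -4*x^5 dx = -8192/3;  ∫_0^4 10*x^4 dx = 2048;
    ∫_0^4 -14*x^3 dx = -896;  ∫_0^4 13*x^2 dx = 832/3;  ∫_0^4 -6*x dx = -48;
    ∫_0^4 1 dx = 4.
  Sum: 16384/7 − 8192/3 + 2048 − 896 + 832/3 − 48 + 4 = 20900/21.
  ∫_0^4 u'(x)^2 dx = ∫_0^4 (9*x^4 - 24*x^3 + 34*x^2 - 24*x + 9) dx. Term by term:
    ∫_0^4 9*x^4 dx = 9216/5;  ∫_0^4 -24*x^3 dx = -1536;  ∫_0^4 34*x^2 dx = 2176/3;
    ∫_0^4 -24*x dx = -192;  ∫_0^4 9 dx = 36.
  Sum: 9216/5 − 1536 + 2176/3 − 192 + 36 = 13148/15.
Adding: ||u||_{H^1}^2 = 20900/21 + 13148/15 = 65512/35.


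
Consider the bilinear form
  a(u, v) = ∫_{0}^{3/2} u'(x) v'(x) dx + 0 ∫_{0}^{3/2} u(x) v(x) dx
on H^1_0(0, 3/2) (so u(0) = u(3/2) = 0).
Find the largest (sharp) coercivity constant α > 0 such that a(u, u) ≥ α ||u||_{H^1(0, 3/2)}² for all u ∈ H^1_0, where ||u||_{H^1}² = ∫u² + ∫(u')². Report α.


α = 4*π^2/(9 + 4*π^2)

Coercivity of a(·,·) on H^1_0(0, 3/2) means a(u, u) ≥ α ||u||_{H^1}² for every u ∈ H^1_0.
The interval has length L = 3/2, and Poincaré/coercivity depend only on L. Here a(u, u) = ∫(u')² + (0)·∫u².
Here c = 0, so a(u,u) = ∫(u')² alone. The condition a(u,u) ≥ α||u||_{H^1}² reads (1−α)∫(u')² ≥ (α−c)∫u². Any admissible α is ≤ 1 (rapidly oscillating u have ∫u²/∫(u')² → 0), and α = 1 would force 0 ≥ (1−c)∫u², impossible since c < 1; so 1−α > 0. By the sharp Poincaré inequality on H^1_0 of an interval of length L, ∫(u')² ≥ (π/L)²∫u² with equality for the first sine mode sin(π(x−x₀)/L) (x₀ the left endpoint), so the inequality holds for all u iff (1−α)(π/L)² ≥ α − c, i.e. α ≤ ((π/L)² + c)/((π/L)² + 1) = (1 + c(L/π)²)/(1 + (L/π)²). (Direct route, valid since c ≤ 0: Poincaré gives c∫u² ≥ c(L/π)²∫(u')², so a(u,u) ≥ (1 + c(L/π)²)∫(u')², while ||u||_{H^1}² ≤ (1 + (L/π)²)∫(u')²; dividing yields the same α.) With (π/L)² = 4*π^2/9 and c = 0, the largest admissible constant is α = ((π/L)² + c)/((π/L)² + 1).
Simplifying, α = 4*π^2/(9 + 4*π^2).


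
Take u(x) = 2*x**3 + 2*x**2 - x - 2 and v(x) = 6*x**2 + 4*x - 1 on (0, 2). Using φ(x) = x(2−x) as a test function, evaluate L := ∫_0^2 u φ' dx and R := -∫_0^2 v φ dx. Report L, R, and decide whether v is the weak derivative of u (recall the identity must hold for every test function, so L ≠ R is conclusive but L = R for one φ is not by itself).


LHS = -68/5, RHS = -68/5. Yes, v = u' weakly.

u(x) = 2*x**3 + 2*x**2 - x - 2, classical derivative u'(x) = 6*x**2 + 4*x - 1.
φ(x) = x(2−x), so φ'(x) = 2 - 2*x.
Note φ(0) = φ(2) = 0, so the boundary term u·φ vanishes.
LHS = ∫_0^2 u(x) φ'(x) dx = ∫_0^2 (-4*x^4 + 6*x^2 + 2*x - 4) dx. Term by term:
  ∫_0^2 -4*x^4 dx = -128/5;  ∫_0^2 6*x^2 dx = 16;  ∫_0^2 2*x dx = 4;
  ∫_0^2 -4 dx = -8.
Sum: -128/5 + 16 + 4 − 8 = -68/5.
So LHS = -68/5.
∫_0^2 v(x) φ(x) dx = ∫_0^2 (-6*x^4 + 8*x^3 + 9*x^2 - 2*x) dx. Term by term:
  ∫_0^2 -6*x^4 dx = -192/5;  ∫_0^2 8*x^3 dx = 32;  ∫_0^2 9*x^2 dx = 24;
  ∫_0^2 -2*x dx = -4.
Sum: -192/5 + 32 + 24 − 4 = 68/5.
So RHS = -∫_0^2 v(x) φ(x) dx = -68/5.
LHS = RHS, so the identity holds for this test φ.
Moreover u is smooth here and v(x) = u'(x) = 6*x**2 + 4*x - 1 pointwise, so the identity holds for every test function. Hence v is the weak derivative of u.


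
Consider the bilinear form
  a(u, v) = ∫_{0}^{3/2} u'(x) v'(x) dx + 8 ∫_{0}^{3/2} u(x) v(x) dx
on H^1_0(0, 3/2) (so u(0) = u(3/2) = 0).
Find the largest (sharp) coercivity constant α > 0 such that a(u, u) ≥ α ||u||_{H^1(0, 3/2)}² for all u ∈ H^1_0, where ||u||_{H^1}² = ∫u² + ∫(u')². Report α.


α = 1

Coercivity of a(·,·) on H^1_0(0, 3/2) means a(u, u) ≥ α ||u||_{H^1}² for every u ∈ H^1_0.
The interval has length L = 3/2, and Poincaré/coercivity depend only on L. Here a(u, u) = ∫(u')² + (8)·∫u².
Here c = 8 ≥ 1, so a(u,u) = ∫(u')² + c∫u² ≥ ∫(u')² + ∫u² = ||u||_{H^1}², i.e. α = 1 works. No larger α is possible: a(u,u) ≥ α||u||_{H^1}² means (1−α)∫(u')² ≥ (α−c)∫u², and for the modes u_n = sin(nπ(x−x₀)/L) (x₀ the left endpoint) one has ∫u_n²/∫(u_n')² = (L/(nπ))² → 0, so a(u_n,u_n)/||u_n||_{H^1}² → 1. Hence the optimal constant is α = 1.
Therefore α = 1.


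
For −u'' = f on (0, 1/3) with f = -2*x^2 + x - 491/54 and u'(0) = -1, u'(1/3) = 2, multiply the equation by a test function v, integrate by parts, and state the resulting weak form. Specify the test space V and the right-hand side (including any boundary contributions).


V = H^1(0, 1/3) (v unrestricted at boundary; u is determined up to an additive constant); weak form: ∫_0^1/3 u'v' dx = ∫_0^1/3 (-2*x^2 + x - 491/54) v dx + 2·v(1/3) + v(0) for all v ∈ V.

Multiply both sides by a test function v and integrate from 0 to 1/3:
  ∫_0^1/3 −u''(x) v(x) dx = ∫_0^1/3 f(x) v(x) dx.
Integrate the LHS by parts once:
  ∫_0^1/3 −u'' v dx = −[u'(x) v(x)]_0^1/3 + ∫_0^1/3 u'(x) v'(x) dx.
Thus ∫_0^1/3 u'(x) v'(x) dx = ∫_0^1/3 f(x) v(x) dx + [u'(x) v(x)]_0^1/3.
Choose V so that boundary terms are either known or forced to vanish.
u has inhomogeneous Neumann u'(0) = -1, u'(1/3) = 2. [u' v]_0^1/3 = (2)·v(1/3) − (-1)·v(0) = 2·v(1/3) + v(0). Take V = H^1(0, 1/3); boundary term becomes part of RHS.
Weak formulation: find u (satisfying any essential BC) such that ∫_0^1/3 u'(x) v'(x) dx = ∫_0^1/3 f v dx + 2·v(1/3) + v(0) for all v ∈ V (Neumann data are natural BCs: they enter the RHS as boundary terms).
Substituting f(x) = -2*x^2 + x - 491/54, the right-hand side is ∫_0^1/3 (-2*x^2 + x - 491/54) v dx + 2·v(1/3) + v(0).
Compatibility check (pure Neumann): taking v ≡ 1 ∈ V gives 0 = ∫_0^1/3 f dx + (2) − (-1), i.e. ∫_0^1/3 f dx must equal u'(0) − u'(1/3) = -3. Indeed ∫_0^1/3 (-2*x^2 + x - 491/54) dx = -3, so the data are compatible. The solution is then unique only up to an additive constant (fix it e.g. by requiring ∫_0^1/3 u dx = 0).


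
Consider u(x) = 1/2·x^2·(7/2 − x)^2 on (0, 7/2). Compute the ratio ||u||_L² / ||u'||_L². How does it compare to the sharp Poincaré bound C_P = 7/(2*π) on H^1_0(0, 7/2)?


||u||_L² / ||u'||_L² = 7*sqrt(3)/12 < C_P = 7/(2*π).

u(x) = 1/2·x^2·(7/2 − x)^2, so u'(x) = x*(2*x - 7)*(4*x - 7)/4.
u(x) = 1/2·x^2·(7/2 − x)^2 vanishes at x = 0 and x = 7/2, so u ∈ H^1_0(0, 7/2). Differentiate via the product rule and integrate the resulting polynomials term by term.
  ∫_0^7/2 u² dx = ∫_0^7/2 (x^8/4 - 7*x^7/2 + 147*x^6/8 - 343*x^5/8 + 2401*x^4/64) dx. Term by term:
    ∫_0^7/2 x^8/4 dx = 40353607/18432;  ∫_0^7/2 -7*x^7/2 dx = -40353607/4096;  ∫_0^7/2 147*x^6/8 dx = 17294403/1024;
    ∫_0^7/2 -343*x^5/8 dx = -40353607/3072;  ∫_0^7/2 2401*x^4/64 dx = 40353607/10240.
  Sum: 40353607/18432 − 40353607/4096 + 17294403/1024 − 40353607/3072 + 40353607/10240 = 5764801/184320.
  ∫_0^7/2 (u')² dx = ∫_0^7/2 (4*x^6 - 42*x^5 + 637*x^4/4 - 1029*x^3/4 + 2401*x^2/16) dx. Term by term:
    ∫_0^7/2 4*x^6 dx = 117649/32;  ∫_0^7/2 -42*x^5 dx = -823543/64;  ∫_0^7/2 637*x^4/4 dx = 10706059/640;
    ∫_0^7/2 -1029*x^3/4 dx = -2470629/256;  ∫_0^7/2 2401*x^2/16 dx = 823543/384.
  Sum: 117649/32 − 823543/64 + 10706059/640 − 2470629/256 + 823543/384 = 117649/3840.
∫_0^7/2 u² dx = 5764801/184320, so ||u||_L² = 2401*sqrt(5)/960.
∫_0^7/2 (u')² dx = 117649/3840, so ||u'||_L² = 343*sqrt(15)/240.
Ratio ||u||_L² / ||u'||_L² = 7*sqrt(3)/12.
Sharp Poincaré constant on H^1_0(0, 7/2) is C_P = L/π = 7/(2*π), achieved by sin(2*π/7·x).
A polynomial bump cannot attain the sharp Poincaré constant (only the first sine eigenfunction does), so the ratio is strictly less than C_P, consistent with ||u||_L² ≤ C_P ||u'||_L².


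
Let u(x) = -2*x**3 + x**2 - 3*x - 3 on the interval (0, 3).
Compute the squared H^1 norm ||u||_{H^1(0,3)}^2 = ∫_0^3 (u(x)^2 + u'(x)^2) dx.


||u||_{H^1}^2 = 227403/70

The H^1 norm (squared) on an interval (0, L) is
  ||u||_{H^1}^2 = ∫_0^L u(x)^2 dx + ∫_0^L u'(x)^2 dx.
Compute u'(x) = -6*x**2 + 2*x - 3.
Then u(x)^2 = 4*x**6 - 4*x**5 + 13*x**4 + 6*x**3 + 3*x**2 + 18*x + 9 and u'(x)^2 = 36*x**4 - 24*x**3 + 40*x**2 - 12*x + 9.
Integrate each monomial from 0 to 3 using ∫_0^3 c·x^n dx = c·3^(n+1)/(n+1):
  ∫_0^3 u(x)^2 dx = ∫_0^3 (4*x^6 - 4*x^5 + 13*x^4 + 6*x^3 + 3*x^2 + 18*x + 9) dx. Term by term:
    ∫_0^3 4*x^6 dx = 8748/7;  ∫_0^3 -4*x^5 dx = -486;  ∫_0^3 13*x^4 dx = 3159/5;
    ∫_0^3 6*x^3 dx = 243/2;  ∫_0^3 3*x^2 dx = 27;  ∫_0^3 18*x dx = 81;
    ∫_0^3 9 dx = 27.
  Sum: 8748/7 − 486 + 3159/5 + 243/2 + 27 + 81 + 27 = 115641/70.
  ∫_0^3 u'(x)^2 dx = ∫_0^3 (36*x^4 - 24*x^3 + 40*x^2 - 12*x + 9) dx. Term by term:
    ∫_0^3 36*x^4 dx = 8748/5;  ∫_0^3 -24*x^3 dx = -486;  ∫_0^3 40*x^2 dx = 360;
    ∫_0^3 -12*x dx = -54;  ∫_0^3 9 dx = 27.
  Sum: 8748/5 − 486 + 360 − 54 + 27 = 7983/5.
Adding: ||u||_{H^1}^2 = 115641/70 + 7983/5 = 227403/70.


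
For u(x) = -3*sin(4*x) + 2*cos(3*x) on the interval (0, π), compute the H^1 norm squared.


||u||_{H^1(0,π)}^2 = -960/7 + 193*π/2

u'(x) = -6*sin(3*x) - 12*cos(4*x).
Expand u² and (u')² and integrate term by term on (0, π), using: for integers n ≥ 1, ∫_0^π sin²(nx) dx = ∫_0^π cos²(nx) dx = π/2; for n ≠ n', ∫_0^π sin(nx)sin(n'x) dx = ∫_0^π cos(nx)cos(n'x) dx = 0; and by product-to-sum, ∫_0^π sin(nx)cos(n'x) dx = ½∫_0^π [sin((n+n')x) + sin((n−n')x)] dx, which is 0 when n+n' is even and 2n/(n²−n'²) when n+n' is odd (it need not vanish on (0, π)).
  u² squared terms: (-3)²·∫sin(4x)² dx = 9·π/2 = 9*π/2;  (2)²·∫cos(3x)² dx = 4·π/2 = 2*π.
  u² cross terms: 2·(-3)·(2)·∫sin(4x)·cos(3x) dx = -12·(8/7) = -96/7.
  So ∫_0^π u² dx = 9*π/2 + 2*π − 96/7 = -96/7 + 13*π/2.
  (u')² squared terms: (-12)²·∫cos(4x)² dx = 144·π/2 = 72*π;  (-6)²·∫sin(3x)² dx = 36·π/2 = 18*π.
  (u')² cross terms: 2·(-12)·(-6)·∫cos(4x)·sin(3x) dx = 144·(-6/7) = -864/7.
  So ∫_0^π (u')² dx = 72*π + 18*π − 864/7 = -864/7 + 90*π.
||u||_{H^1}^2 = (-96/7 + 13*π/2) + (-864/7 + 90*π) = -960/7 + 193*π/2.


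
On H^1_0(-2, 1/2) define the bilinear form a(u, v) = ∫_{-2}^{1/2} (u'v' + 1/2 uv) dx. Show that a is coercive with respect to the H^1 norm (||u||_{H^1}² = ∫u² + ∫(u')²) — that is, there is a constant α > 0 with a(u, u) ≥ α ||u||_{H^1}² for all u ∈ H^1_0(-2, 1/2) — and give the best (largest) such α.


α = (25 + 8*π^2)/(2*(25 + 4*π^2))

Coercivity of a(·,·) on H^1_0(-2, 1/2) means a(u, u) ≥ α ||u||_{H^1}² for every u ∈ H^1_0.
The interval has length L = 5/2, and Poincaré/coercivity depend only on L. Here a(u, u) = ∫(u')² + (1/2)·∫u².
Here 0 < c = 1/2 < 1. The condition a(u,u) ≥ α||u||_{H^1}² reads (1−α)∫(u')² ≥ (α−c)∫u². Any admissible α is ≤ 1 (rapidly oscillating u have ∫u²/∫(u')² → 0), and α = 1 would force 0 ≥ (1−c)∫u², impossible since c < 1; so 1−α > 0. By the sharp Poincaré inequality on H^1_0 of an interval of length L, ∫(u')² ≥ (π/L)²∫u² with equality for the first sine mode sin(π(x−x₀)/L) (x₀ the left endpoint), so the inequality holds for all u iff (1−α)(π/L)² ≥ α − c, i.e. α ≤ ((π/L)² + c)/((π/L)² + 1) = (1 + c(L/π)²)/(1 + (L/π)²). With (π/L)² = 4*π^2/25 and c = 1/2, the largest admissible constant is α = ((π/L)² + c)/((π/L)² + 1).
Simplifying, α = (25 + 8*π^2)/(2*(25 + 4*π^2)).


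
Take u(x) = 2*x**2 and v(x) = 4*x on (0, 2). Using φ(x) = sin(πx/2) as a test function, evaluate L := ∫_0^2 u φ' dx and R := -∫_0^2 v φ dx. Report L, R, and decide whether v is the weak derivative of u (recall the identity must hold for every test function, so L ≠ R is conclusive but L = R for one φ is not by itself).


LHS = -16/π, RHS = -16/π. Yes, v = u' weakly.

u(x) = 2*x**2, classical derivative u'(x) = 4*x.
φ(x) = sin(πx/2), so φ'(x) = π*cos(π*x/2)/2.
Note φ(0) = φ(2) = 0, so the boundary term u·φ vanishes.
LHS = ∫_0^2 u(x) φ'(x) dx = ∫_0^2 (π*x^2*cos(π*x/2)) dx. Term by term:
  ∫_0^2 π*x^2*cos(π*x/2) dx = -16/π.
So LHS = -16/π.
∫_0^2 v(x) φ(x) dx = ∫_0^2 (4*x*sin(π*x/2)) dx. Term by term:
  ∫_0^2 4*x*sin(π*x/2) dx = 16/π.
So RHS = -∫_0^2 v(x) φ(x) dx = -16/π.
LHS = RHS, so the identity holds for this test φ.
Moreover u is smooth here and v(x) = u'(x) = 4*x pointwise, so the identity holds for every test function. Hence v is the weak derivative of u.


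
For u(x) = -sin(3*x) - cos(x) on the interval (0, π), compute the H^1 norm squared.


||u||_{H^1(0,π)}^2 = 6*π

u'(x) = sin(x) - 3*cos(3*x).
Expand u² and (u')² and integrate term by term on (0, π), using: for integers n ≥ 1, ∫_0^π sin²(nx) dx = ∫_0^π cos²(nx) dx = π/2; for n ≠ n', ∫_0^π sin(nx)sin(n'x) dx = ∫_0^π cos(nx)cos(n'x) dx = 0; and by product-to-sum, ∫_0^π sin(nx)cos(n'x) dx = ½∫_0^π [sin((n+n')x) + sin((n−n')x)] dx, which is 0 when n+n' is even and 2n/(n²−n'²) when n+n' is odd (it need not vanish on (0, π)).
  u² squared terms: (-1)²·∫cos(x)² dx = 1·π/2 = π/2;  (-1)²·∫sin(3x)² dx = 1·π/2 = π/2.
  u² cross terms: 2·(-1)·(-1)·∫cos(x)·sin(3x) dx = 2·(0) = 0.
  So ∫_0^π u² dx = π/2 + π/2 + 0 = π.
  (u')² squared terms: (-3)²·∫cos(3x)² dx = 9·π/2 = 9*π/2;  (1)²·∫sin(x)² dx = 1·π/2 = π/2.
  (u')² cross terms: 2·(-3)·(1)·∫cos(3x)·sin(x) dx = -6·(0) = 0.
  So ∫_0^π (u')² dx = 9*π/2 + π/2 + 0 = 5*π.
||u||_{H^1}^2 = (π) + (5*π) = 6*π.


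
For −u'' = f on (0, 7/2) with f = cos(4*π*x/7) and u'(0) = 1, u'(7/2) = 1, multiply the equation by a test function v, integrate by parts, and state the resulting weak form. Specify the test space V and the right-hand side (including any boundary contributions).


V = H^1(0, 7/2) (v unrestricted at boundary; u is determined up to an additive constant); weak form: ∫_0^7/2 u'v' dx = ∫_0^7/2 (cos(4*π*x/7)) v dx + v(7/2) − v(0) for all v ∈ V.

Multiply both sides by a test function v and integrate from 0 to 7/2:
  ∫_0^7/2 −u''(x) v(x) dx = ∫_0^7/2 f(x) v(x) dx.
Integrate the LHS by parts once:
  ∫_0^7/2 −u'' v dx = −[u'(x) v(x)]_0^7/2 + ∫_0^7/2 u'(x) v'(x) dx.
Thus ∫_0^7/2 u'(x) v'(x) dx = ∫_0^7/2 f(x) v(x) dx + [u'(x) v(x)]_0^7/2.
Choose V so that boundary terms are either known or forced to vanish.
u has inhomogeneous Neumann u'(0) = 1, u'(7/2) = 1. [u' v]_0^7/2 = (1)·v(7/2) − (1)·v(0) = v(7/2) − v(0). Take V = H^1(0, 7/2); boundary term becomes part of RHS.
Weak formulation: find u (satisfying any essential BC) such that ∫_0^7/2 u'(x) v'(x) dx = ∫_0^7/2 f v dx + v(7/2) − v(0) for all v ∈ V (Neumann data are natural BCs: they enter the RHS as boundary terms).
Substituting f(x) = cos(4*π*x/7), the right-hand side is ∫_0^7/2 (cos(4*π*x/7)) v dx + v(7/2) − v(0).
Compatibility check (pure Neumann): taking v ≡ 1 ∈ V gives 0 = ∫_0^7/2 f dx + (1) − (1), i.e. ∫_0^7/2 f dx must equal u'(0) − u'(7/2) = 0. Indeed ∫_0^7/2 (cos(4*π*x/7)) dx = 0, so the data are compatible. The solution is then unique only up to an additive constant (fix it e.g. by requiring ∫_0^7/2 u dx = 0).


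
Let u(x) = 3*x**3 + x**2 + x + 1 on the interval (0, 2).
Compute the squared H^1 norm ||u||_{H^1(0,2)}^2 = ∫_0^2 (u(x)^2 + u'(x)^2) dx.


||u||_{H^1}^2 = 110296/105

The H^1 norm (squared) on an interval (0, L) is
  ||u||_{H^1}^2 = ∫_0^L u(x)^2 dx + ∫_0^L u'(x)^2 dx.
Compute u'(x) = 9*x**2 + 2*x + 1.
Then u(x)^2 = 9*x**6 + 6*x**5 + 7*x**4 + 8*x**3 + 3*x**2 + 2*x + 1 and u'(x)^2 = 81*x**4 + 36*x**3 + 22*x**2 + 4*x + 1.
Integrate each monomial from 0 to 2 using ∫_0^2 c·x^n dx = c·2^(n+1)/(n+1):
  ∫_0^2 u(x)^2 dx = ∫_0^2 (9*x^6 + 6*x^5 + 7*x^4 + 8*x^3 + 3*x^2 + 2*x + 1) dx. Term by term:
    ∫_0^2 9*x^6 dx = 1152/7;  ∫_0^2 6*x^5 dx = 64;  ∫_0^2 7*x^4 dx = 224/5;
    ∫_0^2 8*x^3 dx = 32;  ∫_0^2 3*x^2 dx = 8;  ∫_0^2 2*x dx = 4;
    ∫_0^2 1 dx = 2.
  Sum: 1152/7 + 64 + 224/5 + 32 + 8 + 4 + 2 = 11178/35.
  ∫_0^2 u'(x)^2 dx = ∫_0^2 (81*x^4 + 36*x^3 + 22*x^2 + 4*x + 1) dx. Term by term:
    ∫_0^2 81*x^4 dx = 2592/5;  ∫_0^2 36*x^3 dx = 144;  ∫_0^2 22*x^2 dx = 176/3;
    ∫_0^2 4*x dx = 8;  ∫_0^2 1 dx = 2.
  Sum: 2592/5 + 144 + 176/3 + 8 + 2 = 10966/15.
Adding: ||u||_{H^1}^2 = 11178/35 + 10966/15 = 110296/105.


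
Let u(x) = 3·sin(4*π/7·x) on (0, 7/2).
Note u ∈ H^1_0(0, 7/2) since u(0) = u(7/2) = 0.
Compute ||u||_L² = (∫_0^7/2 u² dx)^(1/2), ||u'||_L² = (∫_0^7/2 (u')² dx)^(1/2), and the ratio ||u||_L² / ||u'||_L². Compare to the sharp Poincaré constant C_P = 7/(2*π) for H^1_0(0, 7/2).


||u||_L² / ||u'||_L² = 7/(4*π) < C_P = 7/(2*π).

u(x) = 3·sin(4*π/7·x), so u'(x) = 12*π*cos(4*π*x/7)/7.
Writing u(x) = A·sin(kπx/L) with A = 3 and k = 2, use ∫_0^L sin²(kπx/L) dx = L/2 and ∫_0^L cos²(kπx/L) dx = L/2.
u² = 9·sin²(4*π/7·x) and (u')² = 144*π^2/49·cos²(4*π/7·x), and each of sin², cos² integrates to L/2 = 7/4 over (0, 7/2).
∫_0^7/2 u² dx = 63/4, so ||u||_L² = 3*sqrt(7)/2.
∫_0^7/2 (u')² dx = 36*π^2/7, so ||u'||_L² = 6*sqrt(7)*π/7.
Ratio ||u||_L² / ||u'||_L² = 7/(4*π).
Sharp Poincaré constant on H^1_0(0, 7/2) is C_P = L/π = 7/(2*π), achieved by sin(2*π/7·x).
This is the k = 2 harmonic; the ratio L/(kπ) is strictly less than C_P = L/π, consistent with the sharp inequality ||u||_L² ≤ C_P ||u'||_L².


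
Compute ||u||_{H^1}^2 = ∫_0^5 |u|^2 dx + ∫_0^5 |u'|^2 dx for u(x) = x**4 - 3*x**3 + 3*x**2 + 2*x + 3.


||u||_{H^1}^2 = 28901405/252

The H^1 norm (squared) on an interval (0, L) is
  ||u||_{H^1}^2 = ∫_0^L u(x)^2 dx + ∫_0^L u'(x)^2 dx.
Compute u'(x) = 4*x**3 - 9*x**2 + 6*x + 2.
Then u(x)^2 = x**8 - 6*x**7 + 15*x**6 - 14*x**5 + 3*x**4 - 6*x**3 + 22*x**2 + 12*x + 9 and u'(x)^2 = 16*x**6 - 72*x**5 + 129*x**4 - 92*x**3 + 24*x + 4.
Integrate each monomial from 0 to 5 using ∫_0^5 c·x^n dx = c·5^(n+1)/(n+1):
  ∫_0^5 u(x)^2 dx = ∫_0^5 (x^8 - 6*x^7 + 15*x^6 - 14*x^5 + 3*x^4 - 6*x^3 + 22*x^2 + 12*x + 9) dx. Term by term:
    ∫_0^5 x^8 dx = 1953125/9;  ∫_0^5 -6*x^7 dx = -1171875/4;  ∫_0^5 15*x^6 dx = 1171875/7;
    ∫_0^5 -14*x^5 dx = -109375/3;  ∫_0^5 3*x^4 dx = 1875;  ∫_0^5 -6*x^3 dx = -1875/2;
    ∫_0^5 22*x^2 dx = 2750/3;  ∫_0^5 12*x dx = 150;  ∫_0^5 9 dx = 45.
  Sum: 1953125/9 − 1171875/4 + 1171875/7 − 109375/3 + 1875 − 1875/2 + 2750/3 + 150 + 45 = 14375765/252.
  ∫_0^5 u'(x)^2 dx = ∫_0^5 (16*x^6 - 72*x^5 + 129*x^4 - 92*x^3 + 24*x + 4) dx. Term by term:
    ∫_0^5 16*x^6 dx = 1250000/7;  ∫_0^5 -72*x^5 dx = -187500;  ∫_0^5 129*x^4 dx = 80625;
    ∫_0^5 -92*x^3 dx = -14375;  ∫_0^5 24*x dx = 300;  ∫_0^5 4 dx = 20.
  Sum: 1250000/7 − 187500 + 80625 − 14375 + 300 + 20 = 403490/7.
Adding: ||u||_{H^1}^2 = 14375765/252 + 403490/7 = 28901405/252.


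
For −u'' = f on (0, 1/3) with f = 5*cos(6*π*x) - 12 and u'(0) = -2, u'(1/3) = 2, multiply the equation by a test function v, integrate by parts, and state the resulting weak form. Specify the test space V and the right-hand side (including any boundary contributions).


V = H^1(0, 1/3) (v unrestricted at boundary; u is determined up to an additive constant); weak form: ∫_0^1/3 u'v' dx = ∫_0^1/3 (5*cos(6*π*x) - 12) v dx + 2·v(1/3) + 2·v(0) for all v ∈ V.

Multiply both sides by a test function v and integrate from 0 to 1/3:
  ∫_0^1/3 −u''(x) v(x) dx = ∫_0^1/3 f(x) v(x) dx.
Integrate the LHS by parts once:
  ∫_0^1/3 −u'' v dx = −[u'(x) v(x)]_0^1/3 + ∫_0^1/3 u'(x) v'(x) dx.
Thus ∫_0^1/3 u'(x) v'(x) dx = ∫_0^1/3 f(x) v(x) dx + [u'(x) v(x)]_0^1/3.
Choose V so that boundary terms are either known or forced to vanish.
u has inhomogeneous Neumann u'(0) = -2, u'(1/3) = 2. [u' v]_0^1/3 = (2)·v(1/3) − (-2)·v(0) = 2·v(1/3) + 2·v(0). Take V = H^1(0, 1/3); boundary term becomes part of RHS.
Weak formulation: find u (satisfying any essential BC) such that ∫_0^1/3 u'(x) v'(x) dx = ∫_0^1/3 f v dx + 2·v(1/3) + 2·v(0) for all v ∈ V (Neumann data are natural BCs: they enter the RHS as boundary terms).
Substituting f(x) = 5*cos(6*π*x) - 12, the right-hand side is ∫_0^1/3 (5*cos(6*π*x) - 12) v dx + 2·v(1/3) + 2·v(0).
Compatibility check (pure Neumann): taking v ≡ 1 ∈ V gives 0 = ∫_0^1/3 f dx + (2) − (-2), i.e. ∫_0^1/3 f dx must equal u'(0) − u'(1/3) = -4. Indeed ∫_0^1/3 (5*cos(6*π*x) - 12) dx = -4, so the data are compatible. The solution is then unique only up to an additive constant (fix it e.g. by requiring ∫_0^1/3 u dx = 0).


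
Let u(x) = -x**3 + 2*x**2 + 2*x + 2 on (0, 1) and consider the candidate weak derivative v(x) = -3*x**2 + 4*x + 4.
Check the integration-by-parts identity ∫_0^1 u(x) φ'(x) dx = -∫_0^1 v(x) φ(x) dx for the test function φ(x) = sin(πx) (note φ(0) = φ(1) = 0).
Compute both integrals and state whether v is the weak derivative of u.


LHS = -5/π - 12/π^3, RHS = -9/π - 12/π^3. No, v is not the weak derivative of u.

u(x) = -x**3 + 2*x**2 + 2*x + 2, classical derivative u'(x) = -3*x**2 + 4*x + 2.
φ(x) = sin(πx), so φ'(x) = π*cos(π*x).
Note φ(0) = φ(1) = 0, so the boundary term u·φ vanishes.
LHS = ∫_0^1 u(x) φ'(x) dx = ∫_0^1 (-π*x^3*cos(π*x) + 2*π*x^2*cos(π*x) + 2*π*x*cos(π*x) + 2*π*cos(π*x)) dx. Term by term:
  ∫_0^1 2*π*cos(π*x) dx = 0;  ∫_0^1 -π*x^3*cos(π*x) dx = -12/π^3 + 3/π;  ∫_0^1 2*π*x*cos(π*x) dx = -4/π;
  ∫_0^1 2*π*x^2*cos(π*x) dx = -4/π.
Sum: 0 + -12/π^3 + 3/π − 4/π − 4/π = -5/π - 12/π^3.
So LHS = -5/π - 12/π^3.
∫_0^1 v(x) φ(x) dx = ∫_0^1 (-3*x^2*sin(π*x) + 4*x*sin(π*x) + 4*sin(π*x)) dx. Term by term:
  ∫_0^1 4*sin(π*x) dx = 8/π;  ∫_0^1 -3*x^2*sin(π*x) dx = -3/π + 12/π^3;  ∫_0^1 4*x*sin(π*x) dx = 4/π.
Sum: 8/π + -3/π + 12/π^3 + 4/π = 12/π^3 + 9/π.
So RHS = -∫_0^1 v(x) φ(x) dx = -9/π - 12/π^3.
LHS − RHS = 4/π ≠ 0, so the identity fails.
(For a valid weak derivative the identity must hold for EVERY test function, in particular this one. The failure shows v is NOT the weak derivative of u.)
Correct weak derivative would be u'(x) = -3*x**2 + 4*x + 2.


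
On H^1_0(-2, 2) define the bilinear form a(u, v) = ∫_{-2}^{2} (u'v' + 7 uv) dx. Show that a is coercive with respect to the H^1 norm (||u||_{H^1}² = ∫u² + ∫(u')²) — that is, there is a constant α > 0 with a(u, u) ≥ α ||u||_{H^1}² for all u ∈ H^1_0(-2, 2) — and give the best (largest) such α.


α = 1

Coercivity of a(·,·) on H^1_0(-2, 2) means a(u, u) ≥ α ||u||_{H^1}² for every u ∈ H^1_0.
The interval has length L = 4, and Poincaré/coercivity depend only on L. Here a(u, u) = ∫(u')² + (7)·∫u².
Here c = 7 ≥ 1, so a(u,u) = ∫(u')² + c∫u² ≥ ∫(u')² + ∫u² = ||u||_{H^1}², i.e. α = 1 works. No larger α is possible: a(u,u) ≥ α||u||_{H^1}² means (1−α)∫(u')² ≥ (α−c)∫u², and for the modes u_n = sin(nπ(x−x₀)/L) (x₀ the left endpoint) one has ∫u_n²/∫(u_n')² = (L/(nπ))² → 0, so a(u_n,u_n)/||u_n||_{H^1}² → 1. Hence the optimal constant is α = 1.
Therefore α = 1.


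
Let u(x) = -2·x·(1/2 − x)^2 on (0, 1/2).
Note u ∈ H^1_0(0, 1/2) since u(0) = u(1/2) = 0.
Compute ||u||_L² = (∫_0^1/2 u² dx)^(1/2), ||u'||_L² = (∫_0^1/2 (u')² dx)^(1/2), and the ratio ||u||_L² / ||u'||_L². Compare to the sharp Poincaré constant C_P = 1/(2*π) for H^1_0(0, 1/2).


||u||_L² / ||u'||_L² = sqrt(14)/28 < C_P = 1/(2*π).

u(x) = -2·x·(1/2 − x)^2, so u'(x) = (1 - 6*x)*(x - 1/2).
u(x) = -2·x·(1/2 − x)^2 vanishes at x = 0 and x = 1/2, so u ∈ H^1_0(0, 1/2). Differentiate via the product rule and integrate the resulting polynomials term by term.
  ∫_0^1/2 u² dx = ∫_0^1/2 (4*x^6 - 8*x^5 + 6*x^4 - 2*x^3 + x^2/4) dx. Term by term:
    ∫_0^1/2 4*x^6 dx = 1/224;  ∫_0^1/2 -8*x^5 dx = -1/48;  ∫_0^1/2 6*x^4 dx = 3/80;
    ∫_0^1/2 -2*x^3 dx = -1/32;  ∫_0^1/2 x^2/4 dx = 1/96.
  Sum: 1/224 − 1/48 + 3/80 − 1/32 + 1/96 = 1/3360.
  ∫_0^1/2 (u')² dx = ∫_0^1/2 (36*x^4 - 48*x^3 + 22*x^2 - 4*x + 1/4) dx. Term by term:
    ∫_0^1/2 36*x^4 dx = 9/40;  ∫_0^1/2 -48*x^3 dx = -3/4;  ∫_0^1/2 22*x^2 dx = 11/12;
    ∫_0^1/2 -4*x dx = -1/2;  ∫_0^1/2 1/4 dx = 1/8.
  Sum: 9/40 − 3/4 + 11/12 − 1/2 + 1/8 = 1/60.
∫_0^1/2 u² dx = 1/3360, so ||u||_L² = sqrt(210)/840.
∫_0^1/2 (u')² dx = 1/60, so ||u'||_L² = sqrt(15)/30.
Ratio ||u||_L² / ||u'||_L² = sqrt(14)/28.
Sharp Poincaré constant on H^1_0(0, 1/2) is C_P = L/π = 1/(2*π), achieved by sin(2*π·x).
A polynomial bump cannot attain the sharp Poincaré constant (only the first sine eigenfunction does), so the ratio is strictly less than C_P, consistent with ||u||_L² ≤ C_P ||u'||_L².


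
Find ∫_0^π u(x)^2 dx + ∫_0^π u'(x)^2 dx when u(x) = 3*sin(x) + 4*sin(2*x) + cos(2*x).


||u||_{H^1(0,π)}^2 = -20 + 103*π/2

u'(x) = -2*sin(2*x) + 3*cos(x) + 8*cos(2*x).
Expand u² and (u')² and integrate term by term on (0, π), using: for integers n ≥ 1, ∫_0^π sin²(nx) dx = ∫_0^π cos²(nx) dx = π/2; for n ≠ n', ∫_0^π sin(nx)sin(n'x) dx = ∫_0^π cos(nx)cos(n'x) dx = 0; and by product-to-sum, ∫_0^π sin(nx)cos(n'x) dx = ½∫_0^π [sin((n+n')x) + sin((n−n')x)] dx, which is 0 when n+n' is even and 2n/(n²−n'²) when n+n' is odd (it need not vanish on (0, π)).
  u² squared terms: (3)²·∫sin(x)² dx = 9·π/2 = 9*π/2;  (4)²·∫sin(2x)² dx = 16·π/2 = 8*π;  (1)²·∫cos(2x)² dx = 1·π/2 = π/2.
  u² cross terms: 2·(3)·(4)·∫sin(x)·sin(2x) dx = 24·(0) = 0;  2·(3)·(1)·∫sin(x)·cos(2x) dx = 6·(-2/3) = -4;  2·(4)·(1)·∫sin(2x)·cos(2x) dx = 8·(0) = 0.
  So ∫_0^π u² dx = 9*π/2 + 8*π + π/2 + 0 − 4 + 0 = -4 + 13*π.
  (u')² squared terms: (-2)²·∫sin(2x)² dx = 4·π/2 = 2*π;  (3)²·∫cos(x)² dx = 9·π/2 = 9*π/2;  (8)²·∫cos(2x)² dx = 64·π/2 = 32*π.
  (u')² cross terms: 2·(-2)·(3)·∫sin(2x)·cos(x) dx = -12·(4/3) = -16;  2·(-2)·(8)·∫sin(2x)·cos(2x) dx = -32·(0) = 0;  2·(3)·(8)·∫cos(x)·cos(2x) dx = 48·(0) = 0.
  So ∫_0^π (u')² dx = 2*π + 9*π/2 + 32*π − 16 + 0 + 0 = -16 + 77*π/2.
||u||_{H^1}^2 = (-4 + 13*π) + (-16 + 77*π/2) = -20 + 103*π/2.


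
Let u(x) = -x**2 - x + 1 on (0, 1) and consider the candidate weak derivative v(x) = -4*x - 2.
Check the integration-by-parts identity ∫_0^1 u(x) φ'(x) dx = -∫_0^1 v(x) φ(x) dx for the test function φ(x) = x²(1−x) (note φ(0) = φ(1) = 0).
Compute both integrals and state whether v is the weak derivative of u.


LHS = 11/60, RHS = 11/30. No, v is not the weak derivative of u.

u(x) = -x**2 - x + 1, classical derivative u'(x) = -2*x - 1.
φ(x) = x²(1−x), so φ'(x) = x*(2 - 3*x).
Note φ(0) = φ(1) = 0, so the boundary term u·φ vanishes.
LHS = ∫_0^1 u(x) φ'(x) dx = ∫_0^1 (3*x^4 + x^3 - 5*x^2 + 2*x) dx. Term by term:
  ∫_0^1 3*x^4 dx = 3/5;  ∫_0^1 x^3 dx = 1/4;  ∫_0^1 -5*x^2 dx = -5/3;
  ∫_0^1 2*x dx = 1.
Sum: 3/5 + 1/4 − 5/3 + 1 = 11/60.
So LHS = 11/60.
∫_0^1 v(x) φ(x) dx = ∫_0^1 (4*x^4 - 2*x^3 - 2*x^2) dx. Term by term:
  ∫_0^1 4*x^4 dx = 4/5;  ∫_0^1 -2*x^3 dx = -1/2;  ∫_0^1 -2*x^2 dx = -2/3.
Sum: 4/5 − 1/2 − 2/3 = -11/30.
So RHS = -∫_0^1 v(x) φ(x) dx = 11/30.
LHS − RHS = -11/60 ≠ 0, so the identity fails.
(For a valid weak derivative the identity must hold for EVERY test function, in particular this one. The failure shows v is NOT the weak derivative of u.)
Correct weak derivative would be u'(x) = -2*x - 1.


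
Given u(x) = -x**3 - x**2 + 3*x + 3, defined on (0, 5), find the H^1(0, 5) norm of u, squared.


||u||_{H^1}^2 = 130030/7

The H^1 norm (squared) on an interval (0, L) is
  ||u||_{H^1}^2 = ∫_0^L u(x)^2 dx + ∫_0^L u'(x)^2 dx.
Compute u'(x) = -3*x**2 - 2*x + 3.
Then u(x)^2 = x**6 + 2*x**5 - 5*x**4 - 12*x**3 + 3*x**2 + 18*x + 9 and u'(x)^2 = 9*x**4 + 12*x**3 - 14*x**2 - 12*x + 9.
Integrate each monomial from 0 to 5 using ∫_0^5 c·x^n dx = c·5^(n+1)/(n+1):
  ∫_0^5 u(x)^2 dx = ∫_0^5 (x^6 + 2*x^5 - 5*x^4 - 12*x^3 + 3*x^2 + 18*x + 9) dx. Term by term:
    ∫_0^5 x^6 dx = 78125/7;  ∫_0^5 2*x^5 dx = 15625/3;  ∫_0^5 -5*x^4 dx = -3125;
    ∫_0^5 -12*x^3 dx = -1875;  ∫_0^5 3*x^2 dx = 125;  ∫_0^5 18*x dx = 225;
    ∫_0^5 9 dx = 45.
  Sum: 78125/7 + 15625/3 − 3125 − 1875 + 125 + 225 + 45 = 247045/21.
  ∫_0^5 u'(x)^2 dx = ∫_0^5 (9*x^4 + 12*x^3 - 14*x^2 - 12*x + 9) dx. Term by term:
    ∫_0^5 9*x^4 dx = 5625;  ∫_0^5 12*x^3 dx = 1875;  ∫_0^5 -14*x^2 dx = -1750/3;
    ∫_0^5 -12*x dx = -150;  ∫_0^5 9 dx = 45.
  Sum: 5625 + 1875 − 1750/3 − 150 + 45 = 20435/3.
Adding: ||u||_{H^1}^2 = 247045/21 + 20435/3 = 130030/7.


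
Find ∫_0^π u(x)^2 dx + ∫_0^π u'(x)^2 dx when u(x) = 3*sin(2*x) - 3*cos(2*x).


||u||_{H^1(0,π)}^2 = 45*π

u'(x) = 6*sin(2*x) + 6*cos(2*x).
Expand u² and (u')² and integrate term by term on (0, π), using: for integers n ≥ 1, ∫_0^π sin²(nx) dx = ∫_0^π cos²(nx) dx = π/2; for n ≠ n', ∫_0^π sin(nx)sin(n'x) dx = ∫_0^π cos(nx)cos(n'x) dx = 0; and by product-to-sum, ∫_0^π sin(nx)cos(n'x) dx = ½∫_0^π [sin((n+n')x) + sin((n−n')x)] dx, which is 0 when n+n' is even and 2n/(n²−n'²) when n+n' is odd (it need not vanish on (0, π)).
  u² squared terms: (-3)²·∫cos(2x)² dx = 9·π/2 = 9*π/2;  (3)²·∫sin(2x)² dx = 9·π/2 = 9*π/2.
  u² cross terms: 2·(-3)·(3)·∫cos(2x)·sin(2x) dx = -18·(0) = 0.
  So ∫_0^π u² dx = 9*π/2 + 9*π/2 + 0 = 9*π.
  (u')² squared terms: (6)²·∫cos(2x)² dx = 36·π/2 = 18*π;  (6)²·∫sin(2x)² dx = 36·π/2 = 18*π.
  (u')² cross terms: 2·(6)·(6)·∫cos(2x)·sin(2x) dx = 72·(0) = 0.
  So ∫_0^π (u')² dx = 18*π + 18*π + 0 = 36*π.
||u||_{H^1}^2 = (9*π) + (36*π) = 45*π.


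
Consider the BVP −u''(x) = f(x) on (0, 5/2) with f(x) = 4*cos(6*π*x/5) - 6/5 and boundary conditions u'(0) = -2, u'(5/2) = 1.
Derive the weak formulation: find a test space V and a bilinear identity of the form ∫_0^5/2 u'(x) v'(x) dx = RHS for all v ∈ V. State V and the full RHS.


V = H^1(0, 5/2) (v unrestricted at boundary; u is determined up to an additive constant); weak form: ∫_0^5/2 u'v' dx = ∫_0^5/2 (4*cos(6*π*x/5) - 6/5) v dx + v(5/2) + 2·v(0) for all v ∈ V.

Multiply both sides by a test function v and integrate from 0 to 5/2:
  ∫_0^5/2 −u''(x) v(x) dx = ∫_0^5/2 f(x) v(x) dx.
Integrate the LHS by parts once:
  ∫_0^5/2 −u'' v dx = −[u'(x) v(x)]_0^5/2 + ∫_0^5/2 u'(x) v'(x) dx.
Thus ∫_0^5/2 u'(x) v'(x) dx = ∫_0^5/2 f(x) v(x) dx + [u'(x) v(x)]_0^5/2.
Choose V so that boundary terms are either known or forced to vanish.
u has inhomogeneous Neumann u'(0) = -2, u'(5/2) = 1. [u' v]_0^5/2 = (1)·v(5/2) − (-2)·v(0) = v(5/2) + 2·v(0). Take V = H^1(0, 5/2); boundary term becomes part of RHS.
Weak formulation: find u (satisfying any essential BC) such that ∫_0^5/2 u'(x) v'(x) dx = ∫_0^5/2 f v dx + v(5/2) + 2·v(0) for all v ∈ V (Neumann data are natural BCs: they enter the RHS as boundary terms).
Substituting f(x) = 4*cos(6*π*x/5) - 6/5, the right-hand side is ∫_0^5/2 (4*cos(6*π*x/5) - 6/5) v dx + v(5/2) + 2·v(0).
Compatibility check (pure Neumann): taking v ≡ 1 ∈ V gives 0 = ∫_0^5/2 f dx + (1) − (-2), i.e. ∫_0^5/2 f dx must equal u'(0) − u'(5/2) = -3. Indeed ∫_0^5/2 (4*cos(6*π*x/5) - 6/5) dx = -3, so the data are compatible. The solution is then unique only up to an additive constant (fix it e.g. by requiring ∫_0^5/2 u dx = 0).


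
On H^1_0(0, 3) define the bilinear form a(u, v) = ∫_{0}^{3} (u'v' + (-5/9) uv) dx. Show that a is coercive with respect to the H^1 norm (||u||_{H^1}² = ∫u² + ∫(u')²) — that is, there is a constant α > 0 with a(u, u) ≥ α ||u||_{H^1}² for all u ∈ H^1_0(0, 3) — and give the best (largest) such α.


α = (-5 + π^2)/(9 + π^2)

Coercivity of a(·,·) on H^1_0(0, 3) means a(u, u) ≥ α ||u||_{H^1}² for every u ∈ H^1_0.
The interval has length L = 3, and Poincaré/coercivity depend only on L. Here a(u, u) = ∫(u')² + (-5/9)·∫u².
Here c = -5/9 < 0 with |c| < (π/L)² = π^2/9, so coercivity still holds. The condition a(u,u) ≥ α||u||_{H^1}² reads (1−α)∫(u')² ≥ (α−c)∫u². Any admissible α is ≤ 1 (rapidly oscillating u have ∫u²/∫(u')² → 0), and α = 1 would force 0 ≥ (1−c)∫u², impossible since c < 1; so 1−α > 0. By the sharp Poincaré inequality on H^1_0 of an interval of length L, ∫(u')² ≥ (π/L)²∫u² with equality for the first sine mode sin(π(x−x₀)/L) (x₀ the left endpoint), so the inequality holds for all u iff (1−α)(π/L)² ≥ α − c, i.e. α ≤ ((π/L)² + c)/((π/L)² + 1) = (1 + c(L/π)²)/(1 + (L/π)²). (Direct route, valid since c ≤ 0: Poincaré gives c∫u² ≥ c(L/π)²∫(u')², so a(u,u) ≥ (1 + c(L/π)²)∫(u')², while ||u||_{H^1}² ≤ (1 + (L/π)²)∫(u')²; dividing yields the same α.) With (π/L)² = π^2/9 and c = -5/9, the largest admissible constant is α = ((π/L)² + c)/((π/L)² + 1).
Simplifying, α = (-5 + π^2)/(9 + π^2).


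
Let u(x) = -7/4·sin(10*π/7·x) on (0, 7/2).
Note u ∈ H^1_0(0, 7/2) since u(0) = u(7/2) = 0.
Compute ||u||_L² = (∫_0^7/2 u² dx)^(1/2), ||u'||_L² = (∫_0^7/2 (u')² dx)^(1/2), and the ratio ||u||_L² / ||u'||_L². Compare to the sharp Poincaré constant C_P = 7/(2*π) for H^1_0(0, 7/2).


||u||_L² / ||u'||_L² = 7/(10*π) < C_P = 7/(2*π).

u(x) = -7/4·sin(10*π/7·x), so u'(x) = -5*π*cos(10*π*x/7)/2.
Writing u(x) = A·sin(kπx/L) with A = -7/4 and k = 5, use ∫_0^L sin²(kπx/L) dx = L/2 and ∫_0^L cos²(kπx/L) dx = L/2.
u² = 49/16·sin²(10*π/7·x) and (u')² = 25*π^2/4·cos²(10*π/7·x), and each of sin², cos² integrates to L/2 = 7/4 over (0, 7/2).
∫_0^7/2 u² dx = 343/64, so ||u||_L² = 7*sqrt(7)/8.
∫_0^7/2 (u')² dx = 175*π^2/16, so ||u'||_L² = 5*sqrt(7)*π/4.
Ratio ||u||_L² / ||u'||_L² = 7/(10*π).
Sharp Poincaré constant on H^1_0(0, 7/2) is C_P = L/π = 7/(2*π), achieved by sin(2*π/7·x).
This is the k = 5 harmonic; the ratio L/(kπ) is strictly less than C_P = L/π, consistent with the sharp inequality ||u||_L² ≤ C_P ||u'||_L².


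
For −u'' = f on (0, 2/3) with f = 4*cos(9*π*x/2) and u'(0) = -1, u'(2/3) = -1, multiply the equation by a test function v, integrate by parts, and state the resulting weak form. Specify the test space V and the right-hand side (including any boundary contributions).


V = H^1(0, 2/3) (v unrestricted at boundary; u is determined up to an additive constant); weak form: ∫_0^2/3 u'v' dx = ∫_0^2/3 (4*cos(9*π*x/2)) v dx − v(2/3) + v(0) for all v ∈ V.

Multiply both sides by a test function v and integrate from 0 to 2/3:
  ∫_0^2/3 −u''(x) v(x) dx = ∫_0^2/3 f(x) v(x) dx.
Integrate the LHS by parts once:
  ∫_0^2/3 −u'' v dx = −[u'(x) v(x)]_0^2/3 + ∫_0^2/3 u'(x) v'(x) dx.
Thus ∫_0^2/3 u'(x) v'(x) dx = ∫_0^2/3 f(x) v(x) dx + [u'(x) v(x)]_0^2/3.
Choose V so that boundary terms are either known or forced to vanish.
u has inhomogeneous Neumann u'(0) = -1, u'(2/3) = -1. [u' v]_0^2/3 = (-1)·v(2/3) − (-1)·v(0) = − v(2/3) + v(0). Take V = H^1(0, 2/3); boundary term becomes part of RHS.
Weak formulation: find u (satisfying any essential BC) such that ∫_0^2/3 u'(x) v'(x) dx = ∫_0^2/3 f v dx − v(2/3) + v(0) for all v ∈ V (Neumann data are natural BCs: they enter the RHS as boundary terms).
Substituting f(x) = 4*cos(9*π*x/2), the right-hand side is ∫_0^2/3 (4*cos(9*π*x/2)) v dx − v(2/3) + v(0).
Compatibility check (pure Neumann): taking v ≡ 1 ∈ V gives 0 = ∫_0^2/3 f dx + (-1) − (-1), i.e. ∫_0^2/3 f dx must equal u'(0) − u'(2/3) = 0. Indeed ∫_0^2/3 (4*cos(9*π*x/2)) dx = 0, so the data are compatible. The solution is then unique only up to an additive constant (fix it e.g. by requiring ∫_0^2/3 u dx = 0).


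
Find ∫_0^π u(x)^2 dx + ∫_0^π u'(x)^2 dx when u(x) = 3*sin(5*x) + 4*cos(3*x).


||u||_{H^1(0,π)}^2 = 197*π

u'(x) = -12*sin(3*x) + 15*cos(5*x).
Expand u² and (u')² and integrate term by term on (0, π), using: for integers n ≥ 1, ∫_0^π sin²(nx) dx = ∫_0^π cos²(nx) dx = π/2; for n ≠ n', ∫_0^π sin(nx)sin(n'x) dx = ∫_0^π cos(nx)cos(n'x) dx = 0; and by product-to-sum, ∫_0^π sin(nx)cos(n'x) dx = ½∫_0^π [sin((n+n')x) + sin((n−n')x)] dx, which is 0 when n+n' is even and 2n/(n²−n'²) when n+n' is odd (it need not vanish on (0, π)).
  u² squared terms: (3)²·∫sin(5x)² dx = 9·π/2 = 9*π/2;  (4)²·∫cos(3x)² dx = 16·π/2 = 8*π.
  u² cross terms: 2·(3)·(4)·∫sin(5x)·cos(3x) dx = 24·(0) = 0.
  So ∫_0^π u² dx = 9*π/2 + 8*π + 0 = 25*π/2.
  (u')² squared terms: (-12)²·∫sin(3x)² dx = 144·π/2 = 72*π;  (15)²·∫cos(5x)² dx = 225·π/2 = 225*π/2.
  (u')² cross terms: 2·(-12)·(15)·∫sin(3x)·cos(5x) dx = -360·(0) = 0.
  So ∫_0^π (u')² dx = 72*π + 225*π/2 + 0 = 369*π/2.
||u||_{H^1}^2 = (25*π/2) + (369*π/2) = 197*π.


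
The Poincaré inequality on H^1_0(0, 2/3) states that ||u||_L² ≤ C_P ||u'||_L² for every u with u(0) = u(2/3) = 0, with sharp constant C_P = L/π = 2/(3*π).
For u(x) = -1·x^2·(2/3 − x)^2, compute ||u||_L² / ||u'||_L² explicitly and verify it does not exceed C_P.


||u||_L² / ||u'||_L² = sqrt(3)/9 < C_P = 2/(3*π).

u(x) = -1·x^2·(2/3 − x)^2, so u'(x) = 4*x*(-9*x^2 + 9*x - 2)/9.
u(x) = -1·x^2·(2/3 − x)^2 vanishes at x = 0 and x = 2/3, so u ∈ H^1_0(0, 2/3). Differentiate via the product rule and integrate the resulting polynomials term by term.
  ∫_0^2/3 u² dx = ∫_0^2/3 (x^8 - 8*x^7/3 + 8*x^6/3 - 32*x^5/27 + 16*x^4/81) dx. Term by term:
    ∫_0^2/3 x^8 dx = 512/177147;  ∫_0^2/3 -8*x^7/3 dx = -256/19683;  ∫_0^2/3 8*x^6/3 dx = 1024/45927;
    ∫_0^2/3 -32*x^5/27 dx = -1024/59049;  ∫_0^2/3 16*x^4/81 dx = 512/98415.
  Sum: 512/177147 − 256/19683 + 1024/45927 − 1024/59049 + 512/98415 = 256/6200145.
  ∫_0^2/3 (u')² dx = ∫_0^2/3 (16*x^6 - 32*x^5 + 208*x^4/9 - 64*x^3/9 + 64*x^2/81) dx. Term by term:
    ∫_0^2/3 16*x^6 dx = 2048/15309;  ∫_0^2/3 -32*x^5 dx = -1024/2187;  ∫_0^2/3 208*x^4/9 dx = 6656/10935;
    ∫_0^2/3 -64*x^3/9 dx = -256/729;  ∫_0^2/3 64*x^2/81 dx = 512/6561.
  Sum: 2048/15309 − 1024/2187 + 6656/10935 − 256/729 + 512/6561 = 256/229635.
∫_0^2/3 u² dx = 256/6200145, so ||u||_L² = 16*sqrt(105)/25515.
∫_0^2/3 (u')² dx = 256/229635, so ||u'||_L² = 16*sqrt(35)/2835.
Ratio ||u||_L² / ||u'||_L² = sqrt(3)/9.
Sharp Poincaré constant on H^1_0(0, 2/3) is C_P = L/π = 2/(3*π), achieved by sin(3*π/2·x).
A polynomial bump cannot attain the sharp Poincaré constant (only the first sine eigenfunction does), so the ratio is strictly less than C_P, consistent with ||u||_L² ≤ C_P ||u'||_L².
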